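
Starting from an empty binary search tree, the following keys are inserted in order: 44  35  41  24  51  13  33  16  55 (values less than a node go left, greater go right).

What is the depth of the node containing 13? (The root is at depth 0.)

3

Insert 44: tree is empty, so 44 becomes the root.
Insert 35: 35 < 44 → go left. Place as left child of 44.
Insert 41: 41 < 44 → go left; 41 > 35 → go right. Place as right child of 35.
Insert 24: 24 < 44 → go left; 24 < 35 → go left. Place as left child of 35.
Insert 51: 51 > 44 → go right. Place as right child of 44.
Insert 13: 13 < 44 → go left; 13 < 35 → go left; 13 < 24 → go left. Place as left child of 24.
Insert 33: 33 < 44 → go left; 33 < 35 → go left; 33 > 24 → go right. Place as right child of 24.
Insert 16: 16 < 44 → go left; 16 < 35 → go left; 16 < 24 → go left; 16 > 13 → go right. Place as right child of 13.
Insert 55: 55 > 44 → go right; 55 > 51 → go right. Place as right child of 51.

Path to 13: 44 → 35 → 24 → 13, which is 3 edges.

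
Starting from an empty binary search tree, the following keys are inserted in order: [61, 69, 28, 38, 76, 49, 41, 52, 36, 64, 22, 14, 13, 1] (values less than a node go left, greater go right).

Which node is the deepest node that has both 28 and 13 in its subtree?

28

Insert 61: tree is empty, so 61 becomes the root.
Insert 69: 69 > 61 → go right. Place as right child of 61.
Insert 28: 28 < 61 → go left. Place as left child of 61.
Insert 38: 38 < 61 → go left; 38 > 28 → go right. Place as right child of 28.
Insert 76: 76 > 61 → go right; 76 > 69 → go right. Place as right child of 69.
Insert 49: 49 < 61 → go left; 49 > 28 → go right; 49 > 38 → go right. Place as right child of 38.
Insert 41: 41 < 61 → go left; 41 > 28 → go right; 41 > 38 → go right; 41 < 49 → go left. Place as left child of 49.
Insert 52: 52 < 61 → go left; 52 > 28 → go right; 52 > 38 → go right; 52 > 49 → go right. Place as right child of 49.
Insert 36: 36 < 61 → go left; 36 > 28 → go right; 36 < 38 → go left. Place as left child of 38.
Insert 64: 64 > 61 → go right; 64 < 69 → go left. Place as left child of 69.
Insert 22: 22 < 61 → go left; 22 < 28 → go left. Place as left child of 28.
Insert 14: 14 < 61 → go left; 14 < 28 → go left; 14 < 22 → go left. Place as left child of 22.
Insert 13: 13 < 61 → go left; 13 < 28 → go left; 13 < 22 → go left; 13 < 14 → go left. Place as left child of 14.
Insert 1: 1 < 61 → go left; 1 < 28 → go left; 1 < 22 → go left; 1 < 14 → go left; 1 < 13 → go left. Place as left child of 13.

Path to 28: 61 → 28
Path to 13: 61 → 28 → 22 → 14 → 13
28 lies on both paths and is an ancestor of the other node.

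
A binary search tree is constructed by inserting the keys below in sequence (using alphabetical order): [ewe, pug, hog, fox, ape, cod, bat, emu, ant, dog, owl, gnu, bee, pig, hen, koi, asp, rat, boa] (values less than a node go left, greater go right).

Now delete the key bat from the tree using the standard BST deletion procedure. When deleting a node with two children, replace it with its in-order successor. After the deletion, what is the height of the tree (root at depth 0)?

5

ewe: root
pug: right child of ewe (depth 1)
hog: left child of pug (depth 2)
fox: left child of hog (depth 3)
ape: left child of ewe (depth 1)
cod: right child of ape (depth 2)
bat: left child of cod (depth 3)
emu: right child of cod (depth 3)
ant: left child of ape (depth 2)
dog: left child of emu (depth 4)
owl: right child of hog (depth 3)
gnu: right child of fox (depth 4)
bee: right child of bat (depth 4)
pig: right child of owl (depth 4)
hen: right child of gnu (depth 5)
koi: left child of owl (depth 4)
asp: left child of bat (depth 4)
rat: right child of pug (depth 2)
boa: right child of bee (depth 5)

Delete bat (two children — replace with in-order successor).
After deletion, deepest node is hen at depth 5.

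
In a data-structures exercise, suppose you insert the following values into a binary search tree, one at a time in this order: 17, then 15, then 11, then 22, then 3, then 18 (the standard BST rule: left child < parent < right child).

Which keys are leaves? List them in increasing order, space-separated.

17: root
15: left child of 17 (depth 1)
11: left child of 15 (depth 2)
22: right child of 17 (depth 1)
3: left child of 11 (depth 3)
18: left child of 22 (depth 2)

3 18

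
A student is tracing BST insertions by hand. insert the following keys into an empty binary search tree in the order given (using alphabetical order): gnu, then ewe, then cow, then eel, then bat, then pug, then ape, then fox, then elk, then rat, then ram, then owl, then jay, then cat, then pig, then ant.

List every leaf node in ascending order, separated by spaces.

Insert gnu: tree is empty, so gnu becomes the root.
Insert ewe: ewe < gnu → go left. Place as left child of gnu.
Insert cow: cow < gnu → go left; cow < ewe → go left. Place as left child of ewe.
Insert eel: eel < gnu → go left; eel < ewe → go left; eel > cow → go right. Place as right child of cow.
Insert bat: bat < gnu → go left; bat < ewe → go left; bat < cow → go left. Place as left child of cow.
Insert pug: pug > gnu → go right. Place as right child of gnu.
Insert ape: ape < gnu → go left; ape < ewe → go left; ape < cow → go left; ape < bat → go left. Place as left child of bat.
Insert fox: fox < gnu → go left; fox > ewe → go right. Place as right child of ewe.
Insert elk: elk < gnu → go left; elk < ewe → go left; elk > cow → go right; elk > eel → go right. Place as right child of eel.
Insert rat: rat > gnu → go right; rat > pug → go right. Place as right child of pug.
Insert ram: ram > gnu → go right; ram > pug → go right; ram < rat → go left. Place as left child of rat.
Insert owl: owl > gnu → go right; owl < pug → go left. Place as left child of pug.
Insert jay: jay > gnu → go right; jay < pug → go left; jay < owl → go left. Place as left child of owl.
Insert cat: cat < gnu → go left; cat < ewe → go left; cat < cow → go left; cat > bat → go right. Place as right child of bat.
Insert pig: pig > gnu → go right; pig < pug → go left; pig > owl → go right. Place as right child of owl.
Insert ant: ant < gnu → go left; ant < ewe → go left; ant < cow → go left; ant < bat → go left; ant < ape → go left. Place as left child of ape.

ant cat elk fox jay pig ram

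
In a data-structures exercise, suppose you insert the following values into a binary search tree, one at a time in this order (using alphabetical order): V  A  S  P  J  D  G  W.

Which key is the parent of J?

V: root
A: left child of V (depth 1)
S: right child of A (depth 2)
P: left child of S (depth 3)
J: left child of P (depth 4)
D: left child of J (depth 5)
G: right child of D (depth 6)
W: right child of V (depth 1)

P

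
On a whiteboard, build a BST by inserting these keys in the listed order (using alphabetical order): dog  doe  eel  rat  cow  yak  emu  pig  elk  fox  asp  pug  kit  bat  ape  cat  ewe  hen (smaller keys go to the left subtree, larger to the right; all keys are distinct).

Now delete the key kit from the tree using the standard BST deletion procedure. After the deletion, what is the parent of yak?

Resulting structure (node: left, right):
  dog: L=doe, R=eel
  doe: L=cow, R=–
  eel: L=–, R=rat
  rat: L=emu, R=yak
  cow: L=asp, R=–
  yak: L=–, R=–
  emu: L=elk, R=pig
  pig: L=fox, R=pug
  elk: L=–, R=–
  fox: L=ewe, R=kit
  asp: L=ape, R=bat
  pug: L=–, R=–
  kit: L=hen, R=–
  bat: L=–, R=cat
  ape: L=–, R=–
  cat: L=–, R=–
  ewe: L=–, R=–
  hen: L=–, R=–

Delete kit (at most one child — splice it out).
After deletion, yak's parent is rat.

rat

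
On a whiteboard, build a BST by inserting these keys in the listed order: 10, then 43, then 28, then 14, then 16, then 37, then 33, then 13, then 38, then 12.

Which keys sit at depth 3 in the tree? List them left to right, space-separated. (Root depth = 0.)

10: root
43: right child of 10 (depth 1)
28: left child of 43 (depth 2)
14: left child of 28 (depth 3)
16: right child of 14 (depth 4)
37: right child of 28 (depth 3)
33: left child of 37 (depth 4)
13: left child of 14 (depth 4)
38: right child of 37 (depth 4)
12: left child of 13 (depth 5)

14 37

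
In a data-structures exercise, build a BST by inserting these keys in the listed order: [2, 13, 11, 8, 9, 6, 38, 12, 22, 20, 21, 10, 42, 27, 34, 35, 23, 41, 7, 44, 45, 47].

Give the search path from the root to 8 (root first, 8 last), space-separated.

2 13 11 8

2: root
13: right child of 2 (depth 1)
11: left child of 13 (depth 2)
8: left child of 11 (depth 3)
9: right child of 8 (depth 4)
6: left child of 8 (depth 4)
38: right child of 13 (depth 2)
12: right child of 11 (depth 3)
22: left child of 38 (depth 3)
20: left child of 22 (depth 4)
21: right child of 20 (depth 5)
10: right child of 9 (depth 5)
42: right child of 38 (depth 3)
27: right child of 22 (depth 4)
34: right child of 27 (depth 5)
35: right child of 34 (depth 6)
23: left child of 27 (depth 5)
41: left child of 42 (depth 4)
7: right child of 6 (depth 5)
44: right child of 42 (depth 4)
45: right child of 44 (depth 5)
47: right child of 45 (depth 6)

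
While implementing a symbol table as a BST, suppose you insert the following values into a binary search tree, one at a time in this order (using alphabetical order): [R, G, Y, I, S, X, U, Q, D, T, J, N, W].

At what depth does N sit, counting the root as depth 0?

5

Resulting structure (node: left, right):
  R: L=G, R=Y
  G: L=D, R=I
  Y: L=S, R=–
  I: L=–, R=Q
  S: L=–, R=X
  X: L=U, R=–
  U: L=T, R=W
  Q: L=J, R=–
  D: L=–, R=–
  T: L=–, R=–
  J: L=–, R=N
  N: L=–, R=–
  W: L=–, R=–

Path to N: R → G → I → Q → J → N, which is 5 edges.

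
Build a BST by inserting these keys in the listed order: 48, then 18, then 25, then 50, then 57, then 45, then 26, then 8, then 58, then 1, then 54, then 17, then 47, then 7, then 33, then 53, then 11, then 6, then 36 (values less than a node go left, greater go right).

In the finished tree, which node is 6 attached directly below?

7

48: root
18: left child of 48 (depth 1)
25: right child of 18 (depth 2)
50: right child of 48 (depth 1)
57: right child of 50 (depth 2)
45: right child of 25 (depth 3)
26: left child of 45 (depth 4)
8: left child of 18 (depth 2)
58: right child of 57 (depth 3)
1: left child of 8 (depth 3)
54: left child of 57 (depth 3)
17: right child of 8 (depth 3)
47: right child of 45 (depth 4)
7: right child of 1 (depth 4)
33: right child of 26 (depth 5)
53: left child of 54 (depth 4)
11: left child of 17 (depth 4)
6: left child of 7 (depth 5)
36: right child of 33 (depth 6)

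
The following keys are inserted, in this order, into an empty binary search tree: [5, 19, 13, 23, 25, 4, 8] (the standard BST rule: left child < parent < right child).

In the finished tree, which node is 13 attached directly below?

Insert 5: tree is empty, so 5 becomes the root.
Insert 19: 19 > 5 → go right. Place as right child of 5.
Insert 13: 13 > 5 → go right; 13 < 19 → go left. Place as left child of 19.
Insert 23: 23 > 5 → go right; 23 > 19 → go right. Place as right child of 19.
Insert 25: 25 > 5 → go right; 25 > 19 → go right; 25 > 23 → go right. Place as right child of 23.
Insert 4: 4 < 5 → go left. Place as left child of 5.
Insert 8: 8 > 5 → go right; 8 < 19 → go left; 8 < 13 → go left. Place as left child of 13.

19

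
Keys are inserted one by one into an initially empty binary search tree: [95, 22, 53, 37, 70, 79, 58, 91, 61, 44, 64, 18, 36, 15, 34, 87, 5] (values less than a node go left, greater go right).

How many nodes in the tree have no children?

5

Insert 95: tree is empty, so 95 becomes the root.
Insert 22: 22 < 95 → go left. Place as left child of 95.
Insert 53: 53 < 95 → go left; 53 > 22 → go right. Place as right child of 22.
Insert 37: 37 < 95 → go left; 37 > 22 → go right; 37 < 53 → go left. Place as left child of 53.
Insert 70: 70 < 95 → go left; 70 > 22 → go right; 70 > 53 → go right. Place as right child of 53.
Insert 79: 79 < 95 → go left; 79 > 22 → go right; 79 > 53 → go right; 79 > 70 → go right. Place as right child of 70.
Insert 58: 58 < 95 → go left; 58 > 22 → go right; 58 > 53 → go right; 58 < 70 → go left. Place as left child of 70.
Insert 91: 91 < 95 → go left; 91 > 22 → go right; 91 > 53 → go right; 91 > 70 → go right; 91 > 79 → go right. Place as right child of 79.
Insert 61: 61 < 95 → go left; 61 > 22 → go right; 61 > 53 → go right; 61 < 70 → go left; 61 > 58 → go right. Place as right child of 58.
Insert 44: 44 < 95 → go left; 44 > 22 → go right; 44 < 53 → go left; 44 > 37 → go right. Place as right child of 37.
Insert 64: 64 < 95 → go left; 64 > 22 → go right; 64 > 53 → go right; 64 < 70 → go left; 64 > 58 → go right; 64 > 61 → go right. Place as right child of 61.
Insert 18: 18 < 95 → go left; 18 < 22 → go left. Place as left child of 22.
Insert 36: 36 < 95 → go left; 36 > 22 → go right; 36 < 53 → go left; 36 < 37 → go left. Place as left child of 37.
Insert 15: 15 < 95 → go left; 15 < 22 → go left; 15 < 18 → go left. Place as left child of 18.
Insert 34: 34 < 95 → go left; 34 > 22 → go right; 34 < 53 → go left; 34 < 37 → go left; 34 < 36 → go left. Place as left child of 36.
Insert 87: 87 < 95 → go left; 87 > 22 → go right; 87 > 53 → go right; 87 > 70 → go right; 87 > 79 → go right; 87 < 91 → go left. Place as left child of 91.
Insert 5: 5 < 95 → go left; 5 < 22 → go left; 5 < 18 → go left; 5 < 15 → go left. Place as left child of 15.

Leaves: 5, 34, 44, 64, 87 — 5 in total.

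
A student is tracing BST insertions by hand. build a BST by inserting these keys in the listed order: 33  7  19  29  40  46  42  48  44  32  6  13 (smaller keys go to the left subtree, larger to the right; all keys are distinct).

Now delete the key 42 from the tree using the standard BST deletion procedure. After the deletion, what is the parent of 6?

7

Insert 33: tree is empty, so 33 becomes the root.
Insert 7: 7 < 33 → go left. Place as left child of 33.
Insert 19: 19 < 33 → go left; 19 > 7 → go right. Place as right child of 7.
Insert 29: 29 < 33 → go left; 29 > 7 → go right; 29 > 19 → go right. Place as right child of 19.
Insert 40: 40 > 33 → go right. Place as right child of 33.
Insert 46: 46 > 33 → go right; 46 > 40 → go right. Place as right child of 40.
Insert 42: 42 > 33 → go right; 42 > 40 → go right; 42 < 46 → go left. Place as left child of 46.
Insert 48: 48 > 33 → go right; 48 > 40 → go right; 48 > 46 → go right. Place as right child of 46.
Insert 44: 44 > 33 → go right; 44 > 40 → go right; 44 < 46 → go left; 44 > 42 → go right. Place as right child of 42.
Insert 32: 32 < 33 → go left; 32 > 7 → go right; 32 > 19 → go right; 32 > 29 → go right. Place as right child of 29.
Insert 6: 6 < 33 → go left; 6 < 7 → go left. Place as left child of 7.
Insert 13: 13 < 33 → go left; 13 > 7 → go right; 13 < 19 → go left. Place as left child of 19.

Delete 42 (at most one child — splice it out).
After deletion, 6's parent is 7.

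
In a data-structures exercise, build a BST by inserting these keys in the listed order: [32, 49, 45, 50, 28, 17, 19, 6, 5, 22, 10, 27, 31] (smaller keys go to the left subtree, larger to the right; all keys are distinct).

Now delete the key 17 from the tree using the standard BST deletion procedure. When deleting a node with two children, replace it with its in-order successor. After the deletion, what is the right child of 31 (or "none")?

Insert 32: tree is empty, so 32 becomes the root.
Insert 49: 49 > 32 → go right. Place as right child of 32.
Insert 45: 45 > 32 → go right; 45 < 49 → go left. Place as left child of 49.
Insert 50: 50 > 32 → go right; 50 > 49 → go right. Place as right child of 49.
Insert 28: 28 < 32 → go left. Place as left child of 32.
Insert 17: 17 < 32 → go left; 17 < 28 → go left. Place as left child of 28.
Insert 19: 19 < 32 → go left; 19 < 28 → go left; 19 > 17 → go right. Place as right child of 17.
Insert 6: 6 < 32 → go left; 6 < 28 → go left; 6 < 17 → go left. Place as left child of 17.
Insert 5: 5 < 32 → go left; 5 < 28 → go left; 5 < 17 → go left; 5 < 6 → go left. Place as left child of 6.
Insert 22: 22 < 32 → go left; 22 < 28 → go left; 22 > 17 → go right; 22 > 19 → go right. Place as right child of 19.
Insert 10: 10 < 32 → go left; 10 < 28 → go left; 10 < 17 → go left; 10 > 6 → go right. Place as right child of 6.
Insert 27: 27 < 32 → go left; 27 < 28 → go left; 27 > 17 → go right; 27 > 19 → go right; 27 > 22 → go right. Place as right child of 22.
Insert 31: 31 < 32 → go left; 31 > 28 → go right. Place as right child of 28.

Delete 17 (two children — replace with in-order successor).
After deletion, 31's right child: none.

none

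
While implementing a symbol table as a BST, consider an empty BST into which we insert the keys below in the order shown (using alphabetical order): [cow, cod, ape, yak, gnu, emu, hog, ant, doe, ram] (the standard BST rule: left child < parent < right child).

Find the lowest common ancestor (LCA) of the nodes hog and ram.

hog

Insert cow: tree is empty, so cow becomes the root.
Insert cod: cod < cow → go left. Place as left child of cow.
Insert ape: ape < cow → go left; ape < cod → go left. Place as left child of cod.
Insert yak: yak > cow → go right. Place as right child of cow.
Insert gnu: gnu > cow → go right; gnu < yak → go left. Place as left child of yak.
Insert emu: emu > cow → go right; emu < yak → go left; emu < gnu → go left. Place as left child of gnu.
Insert hog: hog > cow → go right; hog < yak → go left; hog > gnu → go right. Place as right child of gnu.
Insert ant: ant < cow → go left; ant < cod → go left; ant < ape → go left. Place as left child of ape.
Insert doe: doe > cow → go right; doe < yak → go left; doe < gnu → go left; doe < emu → go left. Place as left child of emu.
Insert ram: ram > cow → go right; ram < yak → go left; ram > gnu → go right; ram > hog → go right. Place as right child of hog.

Path to hog: cow → yak → gnu → hog
Path to ram: cow → yak → gnu → hog → ram
hog lies on both paths and is an ancestor of the other node.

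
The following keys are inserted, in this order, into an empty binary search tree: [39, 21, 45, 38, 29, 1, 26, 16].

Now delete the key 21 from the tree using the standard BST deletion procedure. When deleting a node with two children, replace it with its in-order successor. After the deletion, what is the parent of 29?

Insert 39: tree is empty, so 39 becomes the root.
Insert 21: 21 < 39 → go left. Place as left child of 39.
Insert 45: 45 > 39 → go right. Place as right child of 39.
Insert 38: 38 < 39 → go left; 38 > 21 → go right. Place as right child of 21.
Insert 29: 29 < 39 → go left; 29 > 21 → go right; 29 < 38 → go left. Place as left child of 38.
Insert 1: 1 < 39 → go left; 1 < 21 → go left. Place as left child of 21.
Insert 26: 26 < 39 → go left; 26 > 21 → go right; 26 < 38 → go left; 26 < 29 → go left. Place as left child of 29.
Insert 16: 16 < 39 → go left; 16 < 21 → go left; 16 > 1 → go right. Place as right child of 1.

Delete 21 (two children — replace with in-order successor).
After deletion, 29's parent is 38.

38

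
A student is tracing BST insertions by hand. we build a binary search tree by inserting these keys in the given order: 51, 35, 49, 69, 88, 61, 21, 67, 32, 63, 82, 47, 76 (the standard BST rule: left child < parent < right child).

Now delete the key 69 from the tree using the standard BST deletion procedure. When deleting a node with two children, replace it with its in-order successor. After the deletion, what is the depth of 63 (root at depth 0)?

4

Insert 51: tree is empty, so 51 becomes the root.
Insert 35: 35 < 51 → go left. Place as left child of 51.
Insert 49: 49 < 51 → go left; 49 > 35 → go right. Place as right child of 35.
Insert 69: 69 > 51 → go right. Place as right child of 51.
Insert 88: 88 > 51 → go right; 88 > 69 → go right. Place as right child of 69.
Insert 61: 61 > 51 → go right; 61 < 69 → go left. Place as left child of 69.
Insert 21: 21 < 51 → go left; 21 < 35 → go left. Place as left child of 35.
Insert 67: 67 > 51 → go right; 67 < 69 → go left; 67 > 61 → go right. Place as right child of 61.
Insert 32: 32 < 51 → go left; 32 < 35 → go left; 32 > 21 → go right. Place as right child of 21.
Insert 63: 63 > 51 → go right; 63 < 69 → go left; 63 > 61 → go right; 63 < 67 → go left. Place as left child of 67.
Insert 82: 82 > 51 → go right; 82 > 69 → go right; 82 < 88 → go left. Place as left child of 88.
Insert 47: 47 < 51 → go left; 47 > 35 → go right; 47 < 49 → go left. Place as left child of 49.
Insert 76: 76 > 51 → go right; 76 > 69 → go right; 76 < 88 → go left; 76 < 82 → go left. Place as left child of 82.

Delete 69 (two children — replace with in-order successor).
After deletion, path to 63: 51 → 76 → 61 → 67 → 63.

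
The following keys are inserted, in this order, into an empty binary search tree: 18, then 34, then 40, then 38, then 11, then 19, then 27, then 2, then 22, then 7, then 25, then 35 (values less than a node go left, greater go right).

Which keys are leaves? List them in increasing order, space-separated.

18: root
34: right child of 18 (depth 1)
40: right child of 34 (depth 2)
38: left child of 40 (depth 3)
11: left child of 18 (depth 1)
19: left child of 34 (depth 2)
27: right child of 19 (depth 3)
2: left child of 11 (depth 2)
22: left child of 27 (depth 4)
7: right child of 2 (depth 3)
25: right child of 22 (depth 5)
35: left child of 38 (depth 4)

7 25 35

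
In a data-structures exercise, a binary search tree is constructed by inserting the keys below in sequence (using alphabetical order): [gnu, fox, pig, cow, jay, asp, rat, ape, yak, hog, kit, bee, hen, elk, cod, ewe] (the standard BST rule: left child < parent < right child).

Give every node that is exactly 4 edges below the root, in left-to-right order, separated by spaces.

ape bee ewe hen

gnu: root
fox: left child of gnu (depth 1)
pig: right child of gnu (depth 1)
cow: left child of fox (depth 2)
jay: left child of pig (depth 2)
asp: left child of cow (depth 3)
rat: right child of pig (depth 2)
ape: left child of asp (depth 4)
yak: right child of rat (depth 3)
hog: left child of jay (depth 3)
kit: right child of jay (depth 3)
bee: right child of asp (depth 4)
hen: left child of hog (depth 4)
elk: right child of cow (depth 3)
cod: right child of bee (depth 5)
ewe: right child of elk (depth 4)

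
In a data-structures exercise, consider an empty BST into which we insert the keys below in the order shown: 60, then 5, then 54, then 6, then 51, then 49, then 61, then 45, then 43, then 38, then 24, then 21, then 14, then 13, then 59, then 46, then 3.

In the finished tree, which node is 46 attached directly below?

45

60: root
5: left child of 60 (depth 1)
54: right child of 5 (depth 2)
6: left child of 54 (depth 3)
51: right child of 6 (depth 4)
49: left child of 51 (depth 5)
61: right child of 60 (depth 1)
45: left child of 49 (depth 6)
43: left child of 45 (depth 7)
38: left child of 43 (depth 8)
24: left child of 38 (depth 9)
21: left child of 24 (depth 10)
14: left child of 21 (depth 11)
13: left child of 14 (depth 12)
59: right child of 54 (depth 3)
46: right child of 45 (depth 7)
3: left child of 5 (depth 2)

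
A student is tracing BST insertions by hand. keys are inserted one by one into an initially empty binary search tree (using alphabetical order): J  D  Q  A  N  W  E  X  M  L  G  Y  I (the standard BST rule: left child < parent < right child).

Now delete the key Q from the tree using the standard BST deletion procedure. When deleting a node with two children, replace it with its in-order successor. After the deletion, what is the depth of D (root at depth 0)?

1

J: root
D: left child of J (depth 1)
Q: right child of J (depth 1)
A: left child of D (depth 2)
N: left child of Q (depth 2)
W: right child of Q (depth 2)
E: right child of D (depth 2)
X: right child of W (depth 3)
M: left child of N (depth 3)
L: left child of M (depth 4)
G: right child of E (depth 3)
Y: right child of X (depth 4)
I: right child of G (depth 4)

Delete Q (two children — replace with in-order successor).
After deletion, path to D: J → D.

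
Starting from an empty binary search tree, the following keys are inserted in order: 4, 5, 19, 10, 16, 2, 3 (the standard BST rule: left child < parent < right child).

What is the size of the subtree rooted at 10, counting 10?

2

Insert 4: tree is empty, so 4 becomes the root.
Insert 5: 5 > 4 → go right. Place as right child of 4.
Insert 19: 19 > 4 → go right; 19 > 5 → go right. Place as right child of 5.
Insert 10: 10 > 4 → go right; 10 > 5 → go right; 10 < 19 → go left. Place as left child of 19.
Insert 16: 16 > 4 → go right; 16 > 5 → go right; 16 < 19 → go left; 16 > 10 → go right. Place as right child of 10.
Insert 2: 2 < 4 → go left. Place as left child of 4.
Insert 3: 3 < 4 → go left; 3 > 2 → go right. Place as right child of 2.

Subtree rooted at 10 contains: 10, 16 — 2 nodes.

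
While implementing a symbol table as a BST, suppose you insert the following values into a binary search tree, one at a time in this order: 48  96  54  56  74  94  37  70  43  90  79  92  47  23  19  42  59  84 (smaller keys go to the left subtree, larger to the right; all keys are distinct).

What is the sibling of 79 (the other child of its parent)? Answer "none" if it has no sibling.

48: root
96: right child of 48 (depth 1)
54: left child of 96 (depth 2)
56: right child of 54 (depth 3)
74: right child of 56 (depth 4)
94: right child of 74 (depth 5)
37: left child of 48 (depth 1)
70: left child of 74 (depth 5)
43: right child of 37 (depth 2)
90: left child of 94 (depth 6)
79: left child of 90 (depth 7)
92: right child of 90 (depth 7)
47: right child of 43 (depth 3)
23: left child of 37 (depth 2)
19: left child of 23 (depth 3)
42: left child of 43 (depth 3)
59: left child of 70 (depth 6)
84: right child of 79 (depth 8)

79's parent is 90; the other child of 90 is 92.

92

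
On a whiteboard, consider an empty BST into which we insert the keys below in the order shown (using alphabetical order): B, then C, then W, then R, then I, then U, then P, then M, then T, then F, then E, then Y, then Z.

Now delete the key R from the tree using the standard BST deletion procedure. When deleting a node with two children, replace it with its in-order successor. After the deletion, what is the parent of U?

Insert B: tree is empty, so B becomes the root.
Insert C: C > B → go right. Place as right child of B.
Insert W: W > B → go right; W > C → go right. Place as right child of C.
Insert R: R > B → go right; R > C → go right; R < W → go left. Place as left child of W.
Insert I: I > B → go right; I > C → go right; I < W → go left; I < R → go left. Place as left child of R.
Insert U: U > B → go right; U > C → go right; U < W → go left; U > R → go right. Place as right child of R.
Insert P: P > B → go right; P > C → go right; P < W → go left; P < R → go left; P > I → go right. Place as right child of I.
Insert M: M > B → go right; M > C → go right; M < W → go left; M < R → go left; M > I → go right; M < P → go left. Place as left child of P.
Insert T: T > B → go right; T > C → go right; T < W → go left; T > R → go right; T < U → go left. Place as left child of U.
Insert F: F > B → go right; F > C → go right; F < W → go left; F < R → go left; F < I → go left. Place as left child of I.
Insert E: E > B → go right; E > C → go right; E < W → go left; E < R → go left; E < I → go left; E < F → go left. Place as left child of F.
Insert Y: Y > B → go right; Y > C → go right; Y > W → go right. Place as right child of W.
Insert Z: Z > B → go right; Z > C → go right; Z > W → go right; Z > Y → go right. Place as right child of Y.

Delete R (two children — replace with in-order successor).
After deletion, U's parent is T.

T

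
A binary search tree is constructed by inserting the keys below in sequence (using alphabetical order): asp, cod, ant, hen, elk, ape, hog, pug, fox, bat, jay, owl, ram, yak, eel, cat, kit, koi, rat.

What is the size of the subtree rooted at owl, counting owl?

3

Resulting structure (node: left, right):
  asp: L=ant, R=cod
  cod: L=bat, R=hen
  ant: L=–, R=ape
  hen: L=elk, R=hog
  elk: L=eel, R=fox
  ape: L=–, R=–
  hog: L=–, R=pug
  pug: L=jay, R=ram
  fox: L=–, R=–
  bat: L=–, R=cat
  jay: L=–, R=owl
  owl: L=kit, R=–
  ram: L=–, R=yak
  yak: L=rat, R=–
  eel: L=–, R=–
  cat: L=–, R=–
  kit: L=–, R=koi
  koi: L=–, R=–
  rat: L=–, R=–

Subtree rooted at owl contains: owl, kit, koi — 3 nodes.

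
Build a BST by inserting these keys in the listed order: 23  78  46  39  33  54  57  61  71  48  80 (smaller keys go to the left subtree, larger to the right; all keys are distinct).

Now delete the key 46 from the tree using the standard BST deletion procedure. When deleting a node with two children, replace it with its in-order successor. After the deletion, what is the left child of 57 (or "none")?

23: root
78: right child of 23 (depth 1)
46: left child of 78 (depth 2)
39: left child of 46 (depth 3)
33: left child of 39 (depth 4)
54: right child of 46 (depth 3)
57: right child of 54 (depth 4)
61: right child of 57 (depth 5)
71: right child of 61 (depth 6)
48: left child of 54 (depth 4)
80: right child of 78 (depth 2)

Delete 46 (two children — replace with in-order successor).
After deletion, 57's left child: none.

none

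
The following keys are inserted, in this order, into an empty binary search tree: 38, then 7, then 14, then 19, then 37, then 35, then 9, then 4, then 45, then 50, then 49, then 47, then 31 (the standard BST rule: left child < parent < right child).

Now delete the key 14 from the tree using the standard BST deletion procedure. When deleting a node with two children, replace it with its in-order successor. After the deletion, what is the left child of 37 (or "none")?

38: root
7: left child of 38 (depth 1)
14: right child of 7 (depth 2)
19: right child of 14 (depth 3)
37: right child of 19 (depth 4)
35: left child of 37 (depth 5)
9: left child of 14 (depth 3)
4: left child of 7 (depth 2)
45: right child of 38 (depth 1)
50: right child of 45 (depth 2)
49: left child of 50 (depth 3)
47: left child of 49 (depth 4)
31: left child of 35 (depth 6)

Delete 14 (two children — replace with in-order successor).
After deletion, 37's left child: 35.

35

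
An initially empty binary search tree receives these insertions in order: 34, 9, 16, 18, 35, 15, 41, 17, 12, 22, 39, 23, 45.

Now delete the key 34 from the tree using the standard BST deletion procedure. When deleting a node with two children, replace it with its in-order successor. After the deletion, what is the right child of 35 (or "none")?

34: root
9: left child of 34 (depth 1)
16: right child of 9 (depth 2)
18: right child of 16 (depth 3)
35: right child of 34 (depth 1)
15: left child of 16 (depth 3)
41: right child of 35 (depth 2)
17: left child of 18 (depth 4)
12: left child of 15 (depth 4)
22: right child of 18 (depth 4)
39: left child of 41 (depth 3)
23: right child of 22 (depth 5)
45: right child of 41 (depth 3)

Delete 34 (two children — replace with in-order successor).
After deletion, 35's right child: 41.

41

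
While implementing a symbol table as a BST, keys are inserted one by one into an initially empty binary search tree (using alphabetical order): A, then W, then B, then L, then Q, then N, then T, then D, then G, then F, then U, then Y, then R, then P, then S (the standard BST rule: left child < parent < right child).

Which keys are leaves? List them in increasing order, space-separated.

Resulting structure (node: left, right):
  A: L=–, R=W
  W: L=B, R=Y
  B: L=–, R=L
  L: L=D, R=Q
  Q: L=N, R=T
  N: L=–, R=P
  T: L=R, R=U
  D: L=–, R=G
  G: L=F, R=–
  F: L=–, R=–
  U: L=–, R=–
  Y: L=–, R=–
  R: L=–, R=S
  P: L=–, R=–
  S: L=–, R=–

F P S U Y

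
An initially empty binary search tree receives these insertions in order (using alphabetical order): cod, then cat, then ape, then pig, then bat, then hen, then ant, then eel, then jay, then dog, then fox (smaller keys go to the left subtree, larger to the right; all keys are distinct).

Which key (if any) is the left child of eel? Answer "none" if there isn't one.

Resulting structure (node: left, right):
  cod: L=cat, R=pig
  cat: L=ape, R=–
  ape: L=ant, R=bat
  pig: L=hen, R=–
  bat: L=–, R=–
  hen: L=eel, R=jay
  ant: L=–, R=–
  eel: L=dog, R=fox
  jay: L=–, R=–
  dog: L=–, R=–
  fox: L=–, R=–

dog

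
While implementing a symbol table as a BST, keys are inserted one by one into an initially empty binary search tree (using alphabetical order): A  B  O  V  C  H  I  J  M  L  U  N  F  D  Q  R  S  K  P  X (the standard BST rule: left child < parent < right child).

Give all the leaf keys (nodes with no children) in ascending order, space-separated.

D K N P S X

Insert A: tree is empty, so A becomes the root.
Insert B: B > A → go right. Place as right child of A.
Insert O: O > A → go right; O > B → go right. Place as right child of B.
Insert V: V > A → go right; V > B → go right; V > O → go right. Place as right child of O.
Insert C: C > A → go right; C > B → go right; C < O → go left. Place as left child of O.
Insert H: H > A → go right; H > B → go right; H < O → go left; H > C → go right. Place as right child of C.
Insert I: I > A → go right; I > B → go right; I < O → go left; I > C → go right; I > H → go right. Place as right child of H.
Insert J: J > A → go right; J > B → go right; J < O → go left; J > C → go right; J > H → go right; J > I → go right. Place as right child of I.
Insert M: M > A → go right; M > B → go right; M < O → go left; M > C → go right; M > H → go right; M > I → go right; M > J → go right. Place as right child of J.
Insert L: L > A → go right; L > B → go right; L < O → go left; L > C → go right; L > H → go right; L > I → go right; L > J → go right; L < M → go left. Place as left child of M.
Insert U: U > A → go right; U > B → go right; U > O → go right; U < V → go left. Place as left child of V.
Insert N: N > A → go right; N > B → go right; N < O → go left; N > C → go right; N > H → go right; N > I → go right; N > J → go right; N > M → go right. Place as right child of M.
Insert F: F > A → go right; F > B → go right; F < O → go left; F > C → go right; F < H → go left. Place as left child of H.
Insert D: D > A → go right; D > B → go right; D < O → go left; D > C → go right; D < H → go left; D < F → go left. Place as left child of F.
Insert Q: Q > A → go right; Q > B → go right; Q > O → go right; Q < V → go left; Q < U → go left. Place as left child of U.
Insert R: R > A → go right; R > B → go right; R > O → go right; R < V → go left; R < U → go left; R > Q → go right. Place as right child of Q.
Insert S: S > A → go right; S > B → go right; S > O → go right; S < V → go left; S < U → go left; S > Q → go right; S > R → go right. Place as right child of R.
Insert K: K > A → go right; K > B → go right; K < O → go left; K > C → go right; K > H → go right; K > I → go right; K > J → go right; K < M → go left; K < L → go left. Place as left child of L.
Insert P: P > A → go right; P > B → go right; P > O → go right; P < V → go left; P < U → go left; P < Q → go left. Place as left child of Q.
Insert X: X > A → go right; X > B → go right; X > O → go right; X > V → go right. Place as right child of V.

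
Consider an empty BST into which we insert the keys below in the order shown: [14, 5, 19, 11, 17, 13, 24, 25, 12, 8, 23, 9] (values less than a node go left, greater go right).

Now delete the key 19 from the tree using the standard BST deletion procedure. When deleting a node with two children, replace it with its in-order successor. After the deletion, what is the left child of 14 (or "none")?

Resulting structure (node: left, right):
  14: L=5, R=19
  5: L=–, R=11
  19: L=17, R=24
  11: L=8, R=13
  17: L=–, R=–
  13: L=12, R=–
  24: L=23, R=25
  25: L=–, R=–
  12: L=–, R=–
  8: L=–, R=9
  23: L=–, R=–
  9: L=–, R=–

Delete 19 (two children — replace with in-order successor).
After deletion, 14's left child: 5.

5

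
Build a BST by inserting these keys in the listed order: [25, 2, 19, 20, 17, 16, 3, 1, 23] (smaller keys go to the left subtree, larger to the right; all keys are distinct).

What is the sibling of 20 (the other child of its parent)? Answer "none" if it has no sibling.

Resulting structure (node: left, right):
  25: L=2, R=–
  2: L=1, R=19
  19: L=17, R=20
  20: L=–, R=23
  17: L=16, R=–
  16: L=3, R=–
  3: L=–, R=–
  1: L=–, R=–
  23: L=–, R=–

20's parent is 19; the other child of 19 is 17.

17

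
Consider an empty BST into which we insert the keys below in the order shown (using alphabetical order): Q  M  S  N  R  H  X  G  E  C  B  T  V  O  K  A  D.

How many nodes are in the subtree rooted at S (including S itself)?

Q: root
M: left child of Q (depth 1)
S: right child of Q (depth 1)
N: right child of M (depth 2)
R: left child of S (depth 2)
H: left child of M (depth 2)
X: right child of S (depth 2)
G: left child of H (depth 3)
E: left child of G (depth 4)
C: left child of E (depth 5)
B: left child of C (depth 6)
T: left child of X (depth 3)
V: right child of T (depth 4)
O: right child of N (depth 3)
K: right child of H (depth 3)
A: left child of B (depth 7)
D: right child of C (depth 6)

Subtree rooted at S contains: S, R, X, T, V — 5 nodes.

5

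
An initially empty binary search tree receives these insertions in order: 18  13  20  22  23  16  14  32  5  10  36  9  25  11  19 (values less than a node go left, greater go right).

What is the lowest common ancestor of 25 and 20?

18: root
13: left child of 18 (depth 1)
20: right child of 18 (depth 1)
22: right child of 20 (depth 2)
23: right child of 22 (depth 3)
16: right child of 13 (depth 2)
14: left child of 16 (depth 3)
32: right child of 23 (depth 4)
5: left child of 13 (depth 2)
10: right child of 5 (depth 3)
36: right child of 32 (depth 5)
9: left child of 10 (depth 4)
25: left child of 32 (depth 5)
11: right child of 10 (depth 4)
19: left child of 20 (depth 2)

Path to 25: 18 → 20 → 22 → 23 → 32 → 25
Path to 20: 18 → 20
20 lies on both paths and is an ancestor of the other node.

20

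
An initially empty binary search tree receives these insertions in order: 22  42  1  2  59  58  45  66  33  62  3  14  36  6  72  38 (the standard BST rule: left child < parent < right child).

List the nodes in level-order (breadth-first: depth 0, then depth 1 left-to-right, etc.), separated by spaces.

22 1 42 2 33 59 3 36 58 66 14 38 45 62 72 6

Insert 22: tree is empty, so 22 becomes the root.
Insert 42: 42 > 22 → go right. Place as right child of 22.
Insert 1: 1 < 22 → go left. Place as left child of 22.
Insert 2: 2 < 22 → go left; 2 > 1 → go right. Place as right child of 1.
Insert 59: 59 > 22 → go right; 59 > 42 → go right. Place as right child of 42.
Insert 58: 58 > 22 → go right; 58 > 42 → go right; 58 < 59 → go left. Place as left child of 59.
Insert 45: 45 > 22 → go right; 45 > 42 → go right; 45 < 59 → go left; 45 < 58 → go left. Place as left child of 58.
Insert 66: 66 > 22 → go right; 66 > 42 → go right; 66 > 59 → go right. Place as right child of 59.
Insert 33: 33 > 22 → go right; 33 < 42 → go left. Place as left child of 42.
Insert 62: 62 > 22 → go right; 62 > 42 → go right; 62 > 59 → go right; 62 < 66 → go left. Place as left child of 66.
Insert 3: 3 < 22 → go left; 3 > 1 → go right; 3 > 2 → go right. Place as right child of 2.
Insert 14: 14 < 22 → go left; 14 > 1 → go right; 14 > 2 → go right; 14 > 3 → go right. Place as right child of 3.
Insert 36: 36 > 22 → go right; 36 < 42 → go left; 36 > 33 → go right. Place as right child of 33.
Insert 6: 6 < 22 → go left; 6 > 1 → go right; 6 > 2 → go right; 6 > 3 → go right; 6 < 14 → go left. Place as left child of 14.
Insert 72: 72 > 22 → go right; 72 > 42 → go right; 72 > 59 → go right; 72 > 66 → go right. Place as right child of 66.
Insert 38: 38 > 22 → go right; 38 < 42 → go left; 38 > 33 → go right; 38 > 36 → go right. Place as right child of 36.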